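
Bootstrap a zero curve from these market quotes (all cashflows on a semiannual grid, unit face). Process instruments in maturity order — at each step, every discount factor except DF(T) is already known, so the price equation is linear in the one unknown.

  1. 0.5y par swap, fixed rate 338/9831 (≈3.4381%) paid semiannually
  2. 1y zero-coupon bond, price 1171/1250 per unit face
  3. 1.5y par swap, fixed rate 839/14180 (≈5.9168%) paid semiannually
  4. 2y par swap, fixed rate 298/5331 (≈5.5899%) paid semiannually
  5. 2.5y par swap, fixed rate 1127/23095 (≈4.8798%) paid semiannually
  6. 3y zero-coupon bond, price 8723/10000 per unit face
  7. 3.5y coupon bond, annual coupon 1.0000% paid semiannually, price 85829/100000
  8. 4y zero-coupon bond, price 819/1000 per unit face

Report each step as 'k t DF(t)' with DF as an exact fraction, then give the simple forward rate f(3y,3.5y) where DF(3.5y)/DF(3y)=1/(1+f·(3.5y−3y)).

step 1 [0.5y] swap r/2=169/9831: DF=(1 − 169/9831·(0))/(1+169/9831) = 9831/10000 ≈ 0.983100
step 2 [1y] zero: DF = P = 1171/1250 ≈ 0.936800
step 3 [1.5y] swap r/2=839/28360: DF=(1 − 839/28360·(0.983100+0.936800))/(1+839/28360) = 9161/10000 ≈ 0.916100
step 4 [2y] swap r/2=149/5331: DF=(1 − 149/5331·(0.983100+0.936800+0.916100))/(1+149/5331) = 8957/10000 ≈ 0.895700
step 5 [2.5y] swap r/2=1127/46190: DF=(1 − 1127/46190·(0.983100+0.936800+0.916100+0.895700))/(1+1127/46190) = 8873/10000 ≈ 0.887300
step 6 [3y] zero: DF = P = 8723/10000 ≈ 0.872300
step 7 [3.5y] bond c/2=1/200: DF=(85829/100000 − 1/200·(0.983100+0.936800+0.916100+0.895700+0.887300+0.872300))/(1+1/200) = 8267/10000 ≈ 0.826700
step 8 [4y] zero: DF = P = 819/1000 ≈ 0.819000

1 1/2 9831/10000
2 1 1171/1250
3 3/2 9161/10000
4 2 8957/10000
5 5/2 8873/10000
6 3 8723/10000
7 7/2 8267/10000
8 4 819/1000
f(3y,3.5y) = ((8723/10000)/(8267/10000) − 1)/(1/2) = 912/8267 ≈ 11.0318%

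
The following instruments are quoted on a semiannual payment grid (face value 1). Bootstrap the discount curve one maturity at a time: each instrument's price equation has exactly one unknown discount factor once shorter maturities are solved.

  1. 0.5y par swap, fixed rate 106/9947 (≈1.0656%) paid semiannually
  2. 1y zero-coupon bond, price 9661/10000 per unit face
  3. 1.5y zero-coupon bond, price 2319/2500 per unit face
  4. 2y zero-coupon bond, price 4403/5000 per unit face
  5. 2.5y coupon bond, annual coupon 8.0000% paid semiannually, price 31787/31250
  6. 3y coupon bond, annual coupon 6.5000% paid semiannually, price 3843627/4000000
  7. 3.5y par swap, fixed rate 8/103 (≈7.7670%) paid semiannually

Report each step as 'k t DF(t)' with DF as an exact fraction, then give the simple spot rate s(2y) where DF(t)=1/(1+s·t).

1 1/2 9947/10000
2 1 9661/10000
3 3/2 2319/2500
4 2 4403/5000
5 5/2 8331/10000
6 3 3929/5000
7 7/2 1903/2500
s(2y) = (1/(4403/5000) − 1)/(2) = 597/8806 ≈ 6.7795%

step 1 [0.5y] swap r/2=53/9947: DF=(1 − 53/9947·(0))/(1+53/9947) = 9947/10000 ≈ 0.994700
step 2 [1y] zero: DF = P = 9661/10000 ≈ 0.966100
step 3 [1.5y] zero: DF = P = 2319/2500 ≈ 0.927600
step 4 [2y] zero: DF = P = 4403/5000 ≈ 0.880600
step 5 [2.5y] bond c/2=1/25: DF=(31787/31250 − 1/25·(0.994700+0.966100+0.927600+0.880600))/(1+1/25) = 8331/10000 ≈ 0.833100
step 6 [3y] bond c/2=13/400: DF=(3843627/4000000 − 13/400·(0.994700+0.966100+0.927600+0.880600+0.833100))/(1+13/400) = 3929/5000 ≈ 0.785800
step 7 [3.5y] swap r/2=4/103: DF=(1 − 4/103·(0.994700+0.966100+0.927600+0.880600+0.833100+0.785800))/(1+4/103) = 1903/2500 ≈ 0.761200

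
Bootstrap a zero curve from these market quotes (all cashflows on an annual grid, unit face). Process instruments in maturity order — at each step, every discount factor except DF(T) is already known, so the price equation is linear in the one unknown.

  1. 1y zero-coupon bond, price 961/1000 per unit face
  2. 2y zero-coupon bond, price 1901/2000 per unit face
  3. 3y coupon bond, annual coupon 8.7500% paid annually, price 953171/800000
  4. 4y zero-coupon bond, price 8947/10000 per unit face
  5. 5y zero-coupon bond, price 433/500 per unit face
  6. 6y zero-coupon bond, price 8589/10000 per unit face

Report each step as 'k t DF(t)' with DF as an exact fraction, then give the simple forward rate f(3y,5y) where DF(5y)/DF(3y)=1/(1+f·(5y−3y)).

step 1 [1y] zero: DF = P = 961/1000 ≈ 0.961000
step 2 [2y] zero: DF = P = 1901/2000 ≈ 0.950500
step 3 [3y] bond c/1=7/80: DF=(953171/800000 − 7/80·(0.961000+0.950500))/(1+7/80) = 4709/5000 ≈ 0.941800
step 4 [4y] zero: DF = P = 8947/10000 ≈ 0.894700
step 5 [5y] zero: DF = P = 433/500 ≈ 0.866000
step 6 [6y] zero: DF = P = 8589/10000 ≈ 0.858900

1 1 961/1000
2 2 1901/2000
3 3 4709/5000
4 4 8947/10000
5 5 433/500
6 6 8589/10000
f(3y,5y) = ((4709/5000)/(433/500) − 1)/(2) = 379/8660 ≈ 4.3764%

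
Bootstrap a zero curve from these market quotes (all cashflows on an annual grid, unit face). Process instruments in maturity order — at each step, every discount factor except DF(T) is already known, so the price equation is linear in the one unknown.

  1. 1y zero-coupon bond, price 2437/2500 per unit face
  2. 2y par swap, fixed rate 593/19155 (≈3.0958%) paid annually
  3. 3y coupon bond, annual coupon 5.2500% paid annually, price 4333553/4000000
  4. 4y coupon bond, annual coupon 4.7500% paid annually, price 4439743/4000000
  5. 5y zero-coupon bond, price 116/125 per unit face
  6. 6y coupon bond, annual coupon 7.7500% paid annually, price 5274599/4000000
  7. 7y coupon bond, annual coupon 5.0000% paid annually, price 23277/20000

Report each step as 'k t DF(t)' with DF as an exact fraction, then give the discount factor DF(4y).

1 1 2437/2500
2 2 9407/10000
3 3 4669/5000
4 4 1163/1250
5 5 116/125
6 6 2213/2500
7 7 8421/10000
DF(4y) = 1163/1250 ≈ 0.930400

step 1 [1y] zero: DF = P = 2437/2500 ≈ 0.974800
step 2 [2y] swap r/1=593/19155: DF=(1 − 593/19155·(0.974800))/(1+593/19155) = 9407/10000 ≈ 0.940700
step 3 [3y] bond c/1=21/400: DF=(4333553/4000000 − 21/400·(0.974800+0.940700))/(1+21/400) = 4669/5000 ≈ 0.933800
step 4 [4y] bond c/1=19/400: DF=(4439743/4000000 − 19/400·(0.974800+0.940700+0.933800))/(1+19/400) = 1163/1250 ≈ 0.930400
step 5 [5y] zero: DF = P = 116/125 ≈ 0.928000
step 6 [6y] bond c/1=31/400: DF=(5274599/4000000 − 31/400·(0.974800+0.940700+0.933800+0.930400+0.928000))/(1+31/400) = 2213/2500 ≈ 0.885200
step 7 [7y] bond c/1=1/20: DF=(23277/20000 − 1/20·(0.974800+0.940700+0.933800+0.930400+0.928000+0.885200))/(1+1/20) = 8421/10000 ≈ 0.842100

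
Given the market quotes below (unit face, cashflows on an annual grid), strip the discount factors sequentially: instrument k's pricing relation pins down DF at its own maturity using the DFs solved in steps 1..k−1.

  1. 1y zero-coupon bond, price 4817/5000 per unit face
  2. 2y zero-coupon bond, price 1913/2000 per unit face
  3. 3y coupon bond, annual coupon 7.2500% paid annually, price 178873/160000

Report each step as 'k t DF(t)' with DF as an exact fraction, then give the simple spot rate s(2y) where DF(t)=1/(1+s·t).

1 1 4817/5000
2 2 1913/2000
3 3 4563/5000
s(2y) = (1/(1913/2000) − 1)/(2) = 87/3826 ≈ 2.2739%

step 1 [1y] zero: DF = P = 4817/5000 ≈ 0.963400
step 2 [2y] zero: DF = P = 1913/2000 ≈ 0.956500
step 3 [3y] bond c/1=29/400: DF=(178873/160000 − 29/400·(0.963400+0.956500))/(1+29/400) = 4563/5000 ≈ 0.912600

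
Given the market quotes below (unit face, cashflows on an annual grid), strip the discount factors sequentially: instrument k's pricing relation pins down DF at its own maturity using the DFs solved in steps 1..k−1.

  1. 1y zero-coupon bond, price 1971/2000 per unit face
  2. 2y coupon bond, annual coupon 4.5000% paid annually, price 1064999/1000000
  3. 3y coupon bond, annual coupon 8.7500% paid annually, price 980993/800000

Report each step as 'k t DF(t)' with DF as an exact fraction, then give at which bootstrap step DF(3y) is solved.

1 1 1971/2000
2 2 9767/10000
3 3 9697/10000
DF(3y) is solved at step 3

step 1 [1y] zero: DF = P = 1971/2000 ≈ 0.985500
step 2 [2y] bond c/1=9/200: DF=(1064999/1000000 − 9/200·(0.985500))/(1+9/200) = 9767/10000 ≈ 0.976700
step 3 [3y] bond c/1=7/80: DF=(980993/800000 − 7/80·(0.985500+0.976700))/(1+7/80) = 9697/10000 ≈ 0.969700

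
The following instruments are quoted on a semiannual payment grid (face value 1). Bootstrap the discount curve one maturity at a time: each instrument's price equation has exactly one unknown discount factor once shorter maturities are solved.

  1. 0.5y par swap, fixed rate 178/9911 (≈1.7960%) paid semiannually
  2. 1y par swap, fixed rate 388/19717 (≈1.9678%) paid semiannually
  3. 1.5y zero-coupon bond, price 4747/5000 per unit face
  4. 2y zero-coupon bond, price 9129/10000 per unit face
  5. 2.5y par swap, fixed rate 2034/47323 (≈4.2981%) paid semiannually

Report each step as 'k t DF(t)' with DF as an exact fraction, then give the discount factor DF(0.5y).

step 1 [0.5y] swap r/2=89/9911: DF=(1 − 89/9911·(0))/(1+89/9911) = 9911/10000 ≈ 0.991100
step 2 [1y] swap r/2=194/19717: DF=(1 − 194/19717·(0.991100))/(1+194/19717) = 4903/5000 ≈ 0.980600
step 3 [1.5y] zero: DF = P = 4747/5000 ≈ 0.949400
step 4 [2y] zero: DF = P = 9129/10000 ≈ 0.912900
step 5 [2.5y] swap r/2=1017/47323: DF=(1 − 1017/47323·(0.991100+0.980600+0.949400+0.912900))/(1+1017/47323) = 8983/10000 ≈ 0.898300

1 1/2 9911/10000
2 1 4903/5000
3 3/2 4747/5000
4 2 9129/10000
5 5/2 8983/10000
DF(0.5y) = 9911/10000 ≈ 0.991100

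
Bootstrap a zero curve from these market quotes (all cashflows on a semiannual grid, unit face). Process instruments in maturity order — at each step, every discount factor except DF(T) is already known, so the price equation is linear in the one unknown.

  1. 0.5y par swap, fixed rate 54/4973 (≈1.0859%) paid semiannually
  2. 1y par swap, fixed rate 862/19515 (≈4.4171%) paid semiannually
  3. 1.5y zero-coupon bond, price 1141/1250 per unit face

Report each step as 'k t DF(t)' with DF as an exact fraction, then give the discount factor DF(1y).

1 1/2 4973/5000
2 1 9569/10000
3 3/2 1141/1250
DF(1y) = 9569/10000 ≈ 0.956900

step 1 [0.5y] swap r/2=27/4973: DF=(1 − 27/4973·(0))/(1+27/4973) = 4973/5000 ≈ 0.994600
step 2 [1y] swap r/2=431/19515: DF=(1 − 431/19515·(0.994600))/(1+431/19515) = 9569/10000 ≈ 0.956900
step 3 [1.5y] zero: DF = P = 1141/1250 ≈ 0.912800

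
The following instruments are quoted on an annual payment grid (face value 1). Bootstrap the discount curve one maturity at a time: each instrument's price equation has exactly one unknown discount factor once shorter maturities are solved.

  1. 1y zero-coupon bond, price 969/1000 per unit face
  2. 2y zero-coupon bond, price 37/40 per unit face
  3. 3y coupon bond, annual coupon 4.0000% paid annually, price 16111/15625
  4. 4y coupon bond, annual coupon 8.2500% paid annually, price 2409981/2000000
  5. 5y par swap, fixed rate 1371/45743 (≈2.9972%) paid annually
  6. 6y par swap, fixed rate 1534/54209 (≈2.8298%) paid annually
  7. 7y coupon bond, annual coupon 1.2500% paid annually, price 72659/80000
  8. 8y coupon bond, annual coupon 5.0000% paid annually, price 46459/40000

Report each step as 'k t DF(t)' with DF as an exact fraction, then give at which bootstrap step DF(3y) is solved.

step 1 [1y] zero: DF = P = 969/1000 ≈ 0.969000
step 2 [2y] zero: DF = P = 37/40 ≈ 0.925000
step 3 [3y] bond c/1=1/25: DF=(16111/15625 − 1/25·(0.969000+0.925000))/(1+1/25) = 4593/5000 ≈ 0.918600
step 4 [4y] bond c/1=33/400: DF=(2409981/2000000 − 33/400·(0.969000+0.925000+0.918600))/(1+33/400) = 2247/2500 ≈ 0.898800
step 5 [5y] swap r/1=1371/45743: DF=(1 − 1371/45743·(0.969000+0.925000+0.918600+0.898800))/(1+1371/45743) = 8629/10000 ≈ 0.862900
step 6 [6y] swap r/1=1534/54209: DF=(1 − 1534/54209·(0.969000+0.925000+0.918600+0.898800+0.862900))/(1+1534/54209) = 4233/5000 ≈ 0.846600
step 7 [7y] bond c/1=1/80: DF=(72659/80000 − 1/80·(0.969000+0.925000+0.918600+0.898800+0.862900+0.846600))/(1+1/80) = 8301/10000 ≈ 0.830100
step 8 [8y] bond c/1=1/20: DF=(46459/40000 − 1/20·(0.969000+0.925000+0.918600+0.898800+0.862900+0.846600+0.830100))/(1+1/20) = 1617/2000 ≈ 0.808500

1 1 969/1000
2 2 37/40
3 3 4593/5000
4 4 2247/2500
5 5 8629/10000
6 6 4233/5000
7 7 8301/10000
8 8 1617/2000
DF(3y) is solved at step 3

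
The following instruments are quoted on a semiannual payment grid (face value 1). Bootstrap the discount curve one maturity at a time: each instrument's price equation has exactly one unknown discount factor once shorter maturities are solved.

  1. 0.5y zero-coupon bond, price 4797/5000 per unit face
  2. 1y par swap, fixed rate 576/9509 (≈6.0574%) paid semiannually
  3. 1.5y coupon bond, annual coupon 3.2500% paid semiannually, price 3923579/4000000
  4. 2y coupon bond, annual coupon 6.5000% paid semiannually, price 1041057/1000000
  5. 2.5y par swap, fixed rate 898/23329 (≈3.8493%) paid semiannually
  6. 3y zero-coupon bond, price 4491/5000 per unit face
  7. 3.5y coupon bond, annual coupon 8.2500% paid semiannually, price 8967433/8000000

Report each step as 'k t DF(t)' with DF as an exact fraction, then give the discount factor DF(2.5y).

step 1 [0.5y] zero: DF = P = 4797/5000 ≈ 0.959400
step 2 [1y] swap r/2=288/9509: DF=(1 − 288/9509·(0.959400))/(1+288/9509) = 589/625 ≈ 0.942400
step 3 [1.5y] bond c/2=13/800: DF=(3923579/4000000 − 13/800·(0.959400+0.942400))/(1+13/800) = 2337/2500 ≈ 0.934800
step 4 [2y] bond c/2=13/400: DF=(1041057/1000000 − 13/400·(0.959400+0.942400+0.934800))/(1+13/400) = 919/1000 ≈ 0.919000
step 5 [2.5y] swap r/2=449/23329: DF=(1 − 449/23329·(0.959400+0.942400+0.934800+0.919000))/(1+449/23329) = 4551/5000 ≈ 0.910200
step 6 [3y] zero: DF = P = 4491/5000 ≈ 0.898200
step 7 [3.5y] bond c/2=33/800: DF=(8967433/8000000 − 33/800·(0.959400+0.942400+0.934800+0.919000+0.910200+0.898200))/(1+33/800) = 8561/10000 ≈ 0.856100

1 1/2 4797/5000
2 1 589/625
3 3/2 2337/2500
4 2 919/1000
5 5/2 4551/5000
6 3 4491/5000
7 7/2 8561/10000
DF(2.5y) = 4551/5000 ≈ 0.910200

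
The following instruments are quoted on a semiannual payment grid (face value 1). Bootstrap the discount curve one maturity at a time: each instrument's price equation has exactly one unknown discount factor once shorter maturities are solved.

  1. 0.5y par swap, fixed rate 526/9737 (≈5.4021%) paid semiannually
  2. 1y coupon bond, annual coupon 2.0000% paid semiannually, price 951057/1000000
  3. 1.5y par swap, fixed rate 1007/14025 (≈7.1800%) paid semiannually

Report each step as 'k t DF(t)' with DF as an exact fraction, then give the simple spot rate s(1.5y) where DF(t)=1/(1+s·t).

1 1/2 9737/10000
2 1 233/250
3 3/2 8993/10000
s(1.5y) = (1/(8993/10000) − 1)/(3/2) = 2014/26979 ≈ 7.4651%

step 1 [0.5y] swap r/2=263/9737: DF=(1 − 263/9737·(0))/(1+263/9737) = 9737/10000 ≈ 0.973700
step 2 [1y] bond c/2=1/100: DF=(951057/1000000 − 1/100·(0.973700))/(1+1/100) = 233/250 ≈ 0.932000
step 3 [1.5y] swap r/2=1007/28050: DF=(1 − 1007/28050·(0.973700+0.932000))/(1+1007/28050) = 8993/10000 ≈ 0.899300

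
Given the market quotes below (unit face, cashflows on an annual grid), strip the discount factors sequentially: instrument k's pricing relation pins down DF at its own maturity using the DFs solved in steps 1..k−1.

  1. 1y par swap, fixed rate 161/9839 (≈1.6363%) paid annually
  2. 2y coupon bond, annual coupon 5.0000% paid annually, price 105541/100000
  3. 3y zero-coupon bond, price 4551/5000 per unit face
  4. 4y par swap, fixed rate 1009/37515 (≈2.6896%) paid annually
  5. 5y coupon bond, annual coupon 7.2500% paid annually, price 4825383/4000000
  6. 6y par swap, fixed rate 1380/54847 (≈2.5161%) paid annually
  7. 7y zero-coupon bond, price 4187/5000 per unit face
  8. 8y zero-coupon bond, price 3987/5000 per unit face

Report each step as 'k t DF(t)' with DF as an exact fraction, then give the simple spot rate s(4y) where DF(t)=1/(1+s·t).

1 1 9839/10000
2 2 9583/10000
3 3 4551/5000
4 4 8991/10000
5 5 1089/1250
6 6 431/500
7 7 4187/5000
8 8 3987/5000
s(4y) = (1/(8991/10000) − 1)/(4) = 1009/35964 ≈ 2.8056%

step 1 [1y] swap r/1=161/9839: DF=(1 − 161/9839·(0))/(1+161/9839) = 9839/10000 ≈ 0.983900
step 2 [2y] bond c/1=1/20: DF=(105541/100000 − 1/20·(0.983900))/(1+1/20) = 9583/10000 ≈ 0.958300
step 3 [3y] zero: DF = P = 4551/5000 ≈ 0.910200
step 4 [4y] swap r/1=1009/37515: DF=(1 − 1009/37515·(0.983900+0.958300+0.910200))/(1+1009/37515) = 8991/10000 ≈ 0.899100
step 5 [5y] bond c/1=29/400: DF=(4825383/4000000 − 29/400·(0.983900+0.958300+0.910200+0.899100))/(1+29/400) = 1089/1250 ≈ 0.871200
step 6 [6y] swap r/1=1380/54847: DF=(1 − 1380/54847·(0.983900+0.958300+0.910200+0.899100+0.871200))/(1+1380/54847) = 431/500 ≈ 0.862000
step 7 [7y] zero: DF = P = 4187/5000 ≈ 0.837400
step 8 [8y] zero: DF = P = 3987/5000 ≈ 0.797400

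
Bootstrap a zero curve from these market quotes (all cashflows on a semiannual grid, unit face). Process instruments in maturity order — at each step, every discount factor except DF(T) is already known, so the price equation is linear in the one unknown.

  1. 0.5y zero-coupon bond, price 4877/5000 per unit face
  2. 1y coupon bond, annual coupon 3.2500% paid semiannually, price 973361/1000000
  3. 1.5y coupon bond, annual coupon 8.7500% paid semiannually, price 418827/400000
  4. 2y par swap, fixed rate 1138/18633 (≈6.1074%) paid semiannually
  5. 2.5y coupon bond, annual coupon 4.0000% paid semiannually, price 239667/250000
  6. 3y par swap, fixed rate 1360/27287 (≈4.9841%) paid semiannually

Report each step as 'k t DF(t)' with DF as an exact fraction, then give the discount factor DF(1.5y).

step 1 [0.5y] zero: DF = P = 4877/5000 ≈ 0.975400
step 2 [1y] bond c/2=13/800: DF=(973361/1000000 − 13/800·(0.975400))/(1+13/800) = 4711/5000 ≈ 0.942200
step 3 [1.5y] bond c/2=7/160: DF=(418827/400000 − 7/160·(0.975400+0.942200))/(1+7/160) = 2307/2500 ≈ 0.922800
step 4 [2y] swap r/2=569/18633: DF=(1 − 569/18633·(0.975400+0.942200+0.922800))/(1+569/18633) = 4431/5000 ≈ 0.886200
step 5 [2.5y] bond c/2=1/50: DF=(239667/250000 − 1/50·(0.975400+0.942200+0.922800+0.886200))/(1+1/50) = 2167/2500 ≈ 0.866800
step 6 [3y] swap r/2=680/27287: DF=(1 − 680/27287·(0.975400+0.942200+0.922800+0.886200+0.866800))/(1+680/27287) = 108/125 ≈ 0.864000

1 1/2 4877/5000
2 1 4711/5000
3 3/2 2307/2500
4 2 4431/5000
5 5/2 2167/2500
6 3 108/125
DF(1.5y) = 2307/2500 ≈ 0.922800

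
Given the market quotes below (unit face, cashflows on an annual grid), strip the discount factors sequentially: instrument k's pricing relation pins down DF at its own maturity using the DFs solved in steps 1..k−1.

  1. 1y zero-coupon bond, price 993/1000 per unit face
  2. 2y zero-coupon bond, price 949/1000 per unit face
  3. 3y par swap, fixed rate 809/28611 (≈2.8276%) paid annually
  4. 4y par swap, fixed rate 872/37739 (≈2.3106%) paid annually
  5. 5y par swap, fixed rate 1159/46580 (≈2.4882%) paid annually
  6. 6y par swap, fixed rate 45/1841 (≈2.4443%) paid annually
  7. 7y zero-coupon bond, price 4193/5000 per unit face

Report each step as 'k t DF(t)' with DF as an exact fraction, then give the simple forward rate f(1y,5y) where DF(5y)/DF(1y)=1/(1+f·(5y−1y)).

1 1 993/1000
2 2 949/1000
3 3 9191/10000
4 4 1141/1250
5 5 8841/10000
6 6 173/200
7 7 4193/5000
f(1y,5y) = ((993/1000)/(8841/10000) − 1)/(4) = 363/11788 ≈ 3.0794%

step 1 [1y] zero: DF = P = 993/1000 ≈ 0.993000
step 2 [2y] zero: DF = P = 949/1000 ≈ 0.949000
step 3 [3y] swap r/1=809/28611: DF=(1 − 809/28611·(0.993000+0.949000))/(1+809/28611) = 9191/10000 ≈ 0.919100
step 4 [4y] swap r/1=872/37739: DF=(1 − 872/37739·(0.993000+0.949000+0.919100))/(1+872/37739) = 1141/1250 ≈ 0.912800
step 5 [5y] swap r/1=1159/46580: DF=(1 − 1159/46580·(0.993000+0.949000+0.919100+0.912800))/(1+1159/46580) = 8841/10000 ≈ 0.884100
step 6 [6y] swap r/1=45/1841: DF=(1 − 45/1841·(0.993000+0.949000+0.919100+0.912800+0.884100))/(1+45/1841) = 173/200 ≈ 0.865000
step 7 [7y] zero: DF = P = 4193/5000 ≈ 0.838600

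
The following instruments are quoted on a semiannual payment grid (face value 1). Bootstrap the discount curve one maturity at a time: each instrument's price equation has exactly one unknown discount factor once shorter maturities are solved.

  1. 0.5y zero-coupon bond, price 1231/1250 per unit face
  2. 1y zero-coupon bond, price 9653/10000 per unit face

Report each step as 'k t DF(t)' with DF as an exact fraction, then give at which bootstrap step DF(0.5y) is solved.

1 1/2 1231/1250
2 1 9653/10000
DF(0.5y) is solved at step 1

step 1 [0.5y] zero: DF = P = 1231/1250 ≈ 0.984800
step 2 [1y] zero: DF = P = 9653/10000 ≈ 0.965300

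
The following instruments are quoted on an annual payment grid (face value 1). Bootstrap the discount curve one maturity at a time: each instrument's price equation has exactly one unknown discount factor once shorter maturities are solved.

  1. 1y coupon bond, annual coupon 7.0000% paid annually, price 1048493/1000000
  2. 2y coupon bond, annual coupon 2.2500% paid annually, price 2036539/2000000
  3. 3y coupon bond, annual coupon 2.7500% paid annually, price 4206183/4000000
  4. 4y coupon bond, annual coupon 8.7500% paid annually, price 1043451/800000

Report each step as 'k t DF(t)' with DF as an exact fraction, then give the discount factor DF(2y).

1 1 9799/10000
2 2 9743/10000
3 3 9711/10000
4 4 241/250
DF(2y) = 9743/10000 ≈ 0.974300

step 1 [1y] bond c/1=7/100: DF=(1048493/1000000 − 7/100·(0))/(1+7/100) = 9799/10000 ≈ 0.979900
step 2 [2y] bond c/1=9/400: DF=(2036539/2000000 − 9/400·(0.979900))/(1+9/400) = 9743/10000 ≈ 0.974300
step 3 [3y] bond c/1=11/400: DF=(4206183/4000000 − 11/400·(0.979900+0.974300))/(1+11/400) = 9711/10000 ≈ 0.971100
step 4 [4y] bond c/1=7/80: DF=(1043451/800000 − 7/80·(0.979900+0.974300+0.971100))/(1+7/80) = 241/250 ≈ 0.964000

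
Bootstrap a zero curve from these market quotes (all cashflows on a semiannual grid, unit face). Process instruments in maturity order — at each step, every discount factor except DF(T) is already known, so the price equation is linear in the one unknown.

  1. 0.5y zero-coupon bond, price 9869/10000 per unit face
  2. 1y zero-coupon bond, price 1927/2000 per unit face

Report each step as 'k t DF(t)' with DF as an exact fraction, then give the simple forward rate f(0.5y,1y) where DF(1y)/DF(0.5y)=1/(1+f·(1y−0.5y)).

step 1 [0.5y] zero: DF = P = 9869/10000 ≈ 0.986900
step 2 [1y] zero: DF = P = 1927/2000 ≈ 0.963500

1 1/2 9869/10000
2 1 1927/2000
f(0.5y,1y) = ((9869/10000)/(1927/2000) − 1)/(1/2) = 468/9635 ≈ 4.8573%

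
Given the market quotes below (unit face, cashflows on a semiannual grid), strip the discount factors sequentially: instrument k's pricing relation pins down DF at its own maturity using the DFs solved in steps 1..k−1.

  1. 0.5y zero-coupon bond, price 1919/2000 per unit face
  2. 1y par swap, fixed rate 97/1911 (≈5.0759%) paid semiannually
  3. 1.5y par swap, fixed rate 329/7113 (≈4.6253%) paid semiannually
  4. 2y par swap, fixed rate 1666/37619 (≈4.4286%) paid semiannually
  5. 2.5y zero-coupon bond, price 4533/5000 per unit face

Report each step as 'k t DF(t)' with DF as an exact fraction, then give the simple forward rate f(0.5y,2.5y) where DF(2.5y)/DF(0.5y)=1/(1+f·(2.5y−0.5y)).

1 1/2 1919/2000
2 1 1903/2000
3 3/2 4671/5000
4 2 9167/10000
5 5/2 4533/5000
f(0.5y,2.5y) = ((1919/2000)/(4533/5000) − 1)/(2) = 529/18132 ≈ 2.9175%

step 1 [0.5y] zero: DF = P = 1919/2000 ≈ 0.959500
step 2 [1y] swap r/2=97/3822: DF=(1 − 97/3822·(0.959500))/(1+97/3822) = 1903/2000 ≈ 0.951500
step 3 [1.5y] swap r/2=329/14226: DF=(1 − 329/14226·(0.959500+0.951500))/(1+329/14226) = 4671/5000 ≈ 0.934200
step 4 [2y] swap r/2=833/37619: DF=(1 − 833/37619·(0.959500+0.951500+0.934200))/(1+833/37619) = 9167/10000 ≈ 0.916700
step 5 [2.5y] zero: DF = P = 4533/5000 ≈ 0.906600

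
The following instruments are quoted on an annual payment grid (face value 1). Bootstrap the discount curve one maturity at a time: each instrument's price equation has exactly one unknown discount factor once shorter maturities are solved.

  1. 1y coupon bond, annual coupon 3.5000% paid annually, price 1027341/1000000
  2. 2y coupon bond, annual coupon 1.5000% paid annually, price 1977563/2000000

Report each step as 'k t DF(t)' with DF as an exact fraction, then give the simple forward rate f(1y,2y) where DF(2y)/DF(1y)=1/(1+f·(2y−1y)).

step 1 [1y] bond c/1=7/200: DF=(1027341/1000000 − 7/200·(0))/(1+7/200) = 4963/5000 ≈ 0.992600
step 2 [2y] bond c/1=3/200: DF=(1977563/2000000 − 3/200·(0.992600))/(1+3/200) = 1919/2000 ≈ 0.959500

1 1 4963/5000
2 2 1919/2000
f(1y,2y) = ((4963/5000)/(1919/2000) − 1)/(1) = 331/9595 ≈ 3.4497%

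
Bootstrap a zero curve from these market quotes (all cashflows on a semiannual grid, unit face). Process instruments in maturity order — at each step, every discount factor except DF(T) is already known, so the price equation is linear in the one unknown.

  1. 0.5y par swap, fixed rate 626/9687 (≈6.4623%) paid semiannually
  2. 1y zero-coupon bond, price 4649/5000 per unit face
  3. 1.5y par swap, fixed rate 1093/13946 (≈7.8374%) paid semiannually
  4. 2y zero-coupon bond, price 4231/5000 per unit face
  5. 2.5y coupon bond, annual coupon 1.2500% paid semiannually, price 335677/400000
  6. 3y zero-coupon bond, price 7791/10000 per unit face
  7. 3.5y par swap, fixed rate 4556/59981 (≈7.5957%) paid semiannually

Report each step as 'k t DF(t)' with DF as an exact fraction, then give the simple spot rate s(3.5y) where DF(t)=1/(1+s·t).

1 1/2 9687/10000
2 1 4649/5000
3 3/2 8907/10000
4 2 4231/5000
5 5/2 4057/5000
6 3 7791/10000
7 7/2 3861/5000
s(3.5y) = (1/(3861/5000) − 1)/(7/2) = 2278/27027 ≈ 8.4286%

step 1 [0.5y] swap r/2=313/9687: DF=(1 − 313/9687·(0))/(1+313/9687) = 9687/10000 ≈ 0.968700
step 2 [1y] zero: DF = P = 4649/5000 ≈ 0.929800
step 3 [1.5y] swap r/2=1093/27892: DF=(1 − 1093/27892·(0.968700+0.929800))/(1+1093/27892) = 8907/10000 ≈ 0.890700
step 4 [2y] zero: DF = P = 4231/5000 ≈ 0.846200
step 5 [2.5y] bond c/2=1/160: DF=(335677/400000 − 1/160·(0.968700+0.929800+0.890700+0.846200))/(1+1/160) = 4057/5000 ≈ 0.811400
step 6 [3y] zero: DF = P = 7791/10000 ≈ 0.779100
step 7 [3.5y] swap r/2=2278/59981: DF=(1 − 2278/59981·(0.968700+0.929800+0.890700+0.846200+0.811400+0.779100))/(1+2278/59981) = 3861/5000 ≈ 0.772200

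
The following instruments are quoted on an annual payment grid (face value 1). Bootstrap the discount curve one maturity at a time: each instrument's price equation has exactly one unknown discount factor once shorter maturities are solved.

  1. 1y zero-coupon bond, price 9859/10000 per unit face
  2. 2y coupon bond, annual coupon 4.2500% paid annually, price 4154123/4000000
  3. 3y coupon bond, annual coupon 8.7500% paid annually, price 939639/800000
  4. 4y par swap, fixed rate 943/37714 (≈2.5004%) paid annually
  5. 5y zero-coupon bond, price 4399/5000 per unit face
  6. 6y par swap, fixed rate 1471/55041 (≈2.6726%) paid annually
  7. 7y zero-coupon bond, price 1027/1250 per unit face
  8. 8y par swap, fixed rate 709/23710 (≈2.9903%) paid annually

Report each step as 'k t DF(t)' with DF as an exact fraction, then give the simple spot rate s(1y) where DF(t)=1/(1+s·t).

1 1 9859/10000
2 2 239/250
3 3 4619/5000
4 4 9057/10000
5 5 4399/5000
6 6 8529/10000
7 7 1027/1250
8 8 7873/10000
s(1y) = (1/(9859/10000) − 1)/(1) = 141/9859 ≈ 1.4302%

step 1 [1y] zero: DF = P = 9859/10000 ≈ 0.985900
step 2 [2y] bond c/1=17/400: DF=(4154123/4000000 − 17/400·(0.985900))/(1+17/400) = 239/250 ≈ 0.956000
step 3 [3y] bond c/1=7/80: DF=(939639/800000 − 7/80·(0.985900+0.956000))/(1+7/80) = 4619/5000 ≈ 0.923800
step 4 [4y] swap r/1=943/37714: DF=(1 − 943/37714·(0.985900+0.956000+0.923800))/(1+943/37714) = 9057/10000 ≈ 0.905700
step 5 [5y] zero: DF = P = 4399/5000 ≈ 0.879800
step 6 [6y] swap r/1=1471/55041: DF=(1 − 1471/55041·(0.985900+0.956000+0.923800+0.905700+0.879800))/(1+1471/55041) = 8529/10000 ≈ 0.852900
step 7 [7y] zero: DF = P = 1027/1250 ≈ 0.821600
step 8 [8y] swap r/1=709/23710: DF=(1 − 709/23710·(0.985900+0.956000+0.923800+0.905700+0.879800+0.852900+0.821600))/(1+709/23710) = 7873/10000 ≈ 0.787300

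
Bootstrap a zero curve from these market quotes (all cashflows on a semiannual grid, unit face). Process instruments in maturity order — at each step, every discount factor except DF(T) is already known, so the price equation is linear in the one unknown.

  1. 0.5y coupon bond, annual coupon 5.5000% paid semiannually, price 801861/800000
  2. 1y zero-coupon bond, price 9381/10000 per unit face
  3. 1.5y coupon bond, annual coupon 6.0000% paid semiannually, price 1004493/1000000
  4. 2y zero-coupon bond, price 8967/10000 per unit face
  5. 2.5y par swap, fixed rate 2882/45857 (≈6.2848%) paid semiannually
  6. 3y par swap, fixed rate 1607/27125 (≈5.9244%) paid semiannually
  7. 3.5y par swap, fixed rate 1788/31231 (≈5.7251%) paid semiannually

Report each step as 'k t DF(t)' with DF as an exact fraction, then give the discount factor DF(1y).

1 1/2 1951/2000
2 1 9381/10000
3 3/2 1839/2000
4 2 8967/10000
5 5/2 8559/10000
6 3 8393/10000
7 7/2 2053/2500
DF(1y) = 9381/10000 ≈ 0.938100

step 1 [0.5y] bond c/2=11/400: DF=(801861/800000 − 11/400·(0))/(1+11/400) = 1951/2000 ≈ 0.975500
step 2 [1y] zero: DF = P = 9381/10000 ≈ 0.938100
step 3 [1.5y] bond c/2=3/100: DF=(1004493/1000000 − 3/100·(0.975500+0.938100))/(1+3/100) = 1839/2000 ≈ 0.919500
step 4 [2y] zero: DF = P = 8967/10000 ≈ 0.896700
step 5 [2.5y] swap r/2=1441/45857: DF=(1 − 1441/45857·(0.975500+0.938100+0.919500+0.896700))/(1+1441/45857) = 8559/10000 ≈ 0.855900
step 6 [3y] swap r/2=1607/54250: DF=(1 − 1607/54250·(0.975500+0.938100+0.919500+0.896700+0.855900))/(1+1607/54250) = 8393/10000 ≈ 0.839300
step 7 [3.5y] swap r/2=894/31231: DF=(1 − 894/31231·(0.975500+0.938100+0.919500+0.896700+0.855900+0.839300))/(1+894/31231) = 2053/2500 ≈ 0.821200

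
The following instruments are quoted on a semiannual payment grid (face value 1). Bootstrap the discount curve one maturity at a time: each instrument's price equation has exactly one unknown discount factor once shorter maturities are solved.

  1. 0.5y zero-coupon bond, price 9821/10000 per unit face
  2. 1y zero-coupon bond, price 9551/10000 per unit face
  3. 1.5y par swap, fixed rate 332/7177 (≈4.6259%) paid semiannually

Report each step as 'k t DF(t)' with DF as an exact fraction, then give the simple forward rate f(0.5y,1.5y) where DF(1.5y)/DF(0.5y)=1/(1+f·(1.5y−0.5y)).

1 1/2 9821/10000
2 1 9551/10000
3 3/2 1167/1250
f(0.5y,1.5y) = ((9821/10000)/(1167/1250) − 1)/(1) = 485/9336 ≈ 5.1949%

step 1 [0.5y] zero: DF = P = 9821/10000 ≈ 0.982100
step 2 [1y] zero: DF = P = 9551/10000 ≈ 0.955100
step 3 [1.5y] swap r/2=166/7177: DF=(1 − 166/7177·(0.982100+0.955100))/(1+166/7177) = 1167/1250 ≈ 0.933600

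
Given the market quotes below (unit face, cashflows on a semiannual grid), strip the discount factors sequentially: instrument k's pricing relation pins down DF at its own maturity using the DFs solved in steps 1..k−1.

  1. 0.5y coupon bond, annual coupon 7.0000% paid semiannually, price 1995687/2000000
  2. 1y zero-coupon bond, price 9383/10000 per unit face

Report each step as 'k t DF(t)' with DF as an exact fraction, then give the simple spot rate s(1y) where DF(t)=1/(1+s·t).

step 1 [0.5y] bond c/2=7/200: DF=(1995687/2000000 − 7/200·(0))/(1+7/200) = 9641/10000 ≈ 0.964100
step 2 [1y] zero: DF = P = 9383/10000 ≈ 0.938300

1 1/2 9641/10000
2 1 9383/10000
s(1y) = (1/(9383/10000) − 1)/(1) = 617/9383 ≈ 6.5757%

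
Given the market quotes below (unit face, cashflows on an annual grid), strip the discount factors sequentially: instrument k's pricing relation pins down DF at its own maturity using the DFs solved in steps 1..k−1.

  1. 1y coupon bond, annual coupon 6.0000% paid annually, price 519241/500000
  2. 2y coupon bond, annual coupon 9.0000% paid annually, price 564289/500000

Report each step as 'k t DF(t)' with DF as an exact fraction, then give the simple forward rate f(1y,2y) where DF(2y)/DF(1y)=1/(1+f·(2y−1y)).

step 1 [1y] bond c/1=3/50: DF=(519241/500000 − 3/50·(0))/(1+3/50) = 9797/10000 ≈ 0.979700
step 2 [2y] bond c/1=9/100: DF=(564289/500000 − 9/100·(0.979700))/(1+9/100) = 1909/2000 ≈ 0.954500

1 1 9797/10000
2 2 1909/2000
f(1y,2y) = ((9797/10000)/(1909/2000) − 1)/(1) = 252/9545 ≈ 2.6401%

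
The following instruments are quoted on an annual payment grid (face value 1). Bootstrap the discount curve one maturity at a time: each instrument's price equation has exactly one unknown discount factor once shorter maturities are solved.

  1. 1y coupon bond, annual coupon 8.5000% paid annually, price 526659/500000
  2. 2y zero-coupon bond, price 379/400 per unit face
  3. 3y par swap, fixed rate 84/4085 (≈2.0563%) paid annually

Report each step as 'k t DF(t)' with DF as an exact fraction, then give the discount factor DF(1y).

step 1 [1y] bond c/1=17/200: DF=(526659/500000 − 17/200·(0))/(1+17/200) = 2427/2500 ≈ 0.970800
step 2 [2y] zero: DF = P = 379/400 ≈ 0.947500
step 3 [3y] swap r/1=84/4085: DF=(1 − 84/4085·(0.970800+0.947500))/(1+84/4085) = 2353/2500 ≈ 0.941200

1 1 2427/2500
2 2 379/400
3 3 2353/2500
DF(1y) = 2427/2500 ≈ 0.970800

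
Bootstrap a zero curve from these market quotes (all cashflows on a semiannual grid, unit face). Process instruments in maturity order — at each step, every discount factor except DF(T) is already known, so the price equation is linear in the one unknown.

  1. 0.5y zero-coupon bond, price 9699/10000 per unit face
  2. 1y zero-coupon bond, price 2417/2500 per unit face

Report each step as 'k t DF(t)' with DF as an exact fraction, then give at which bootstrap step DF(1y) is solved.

step 1 [0.5y] zero: DF = P = 9699/10000 ≈ 0.969900
step 2 [1y] zero: DF = P = 2417/2500 ≈ 0.966800

1 1/2 9699/10000
2 1 2417/2500
DF(1y) is solved at step 2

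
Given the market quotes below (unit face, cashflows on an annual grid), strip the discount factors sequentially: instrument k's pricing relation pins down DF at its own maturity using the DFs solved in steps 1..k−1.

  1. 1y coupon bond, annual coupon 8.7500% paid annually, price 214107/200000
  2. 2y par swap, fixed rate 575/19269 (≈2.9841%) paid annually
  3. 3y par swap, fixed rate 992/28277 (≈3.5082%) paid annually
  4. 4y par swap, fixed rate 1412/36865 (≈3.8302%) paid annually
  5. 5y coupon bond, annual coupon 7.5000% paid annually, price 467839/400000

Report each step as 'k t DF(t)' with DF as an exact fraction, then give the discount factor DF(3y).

1 1 2461/2500
2 2 377/400
3 3 563/625
4 4 2147/2500
5 5 2077/2500
DF(3y) = 563/625 ≈ 0.900800

step 1 [1y] bond c/1=7/80: DF=(214107/200000 − 7/80·(0))/(1+7/80) = 2461/2500 ≈ 0.984400
step 2 [2y] swap r/1=575/19269: DF=(1 − 575/19269·(0.984400))/(1+575/19269) = 377/400 ≈ 0.942500
step 3 [3y] swap r/1=992/28277: DF=(1 − 992/28277·(0.984400+0.942500))/(1+992/28277) = 563/625 ≈ 0.900800
step 4 [4y] swap r/1=1412/36865: DF=(1 − 1412/36865·(0.984400+0.942500+0.900800))/(1+1412/36865) = 2147/2500 ≈ 0.858800
step 5 [5y] bond c/1=3/40: DF=(467839/400000 − 3/40·(0.984400+0.942500+0.900800+0.858800))/(1+3/40) = 2077/2500 ≈ 0.830800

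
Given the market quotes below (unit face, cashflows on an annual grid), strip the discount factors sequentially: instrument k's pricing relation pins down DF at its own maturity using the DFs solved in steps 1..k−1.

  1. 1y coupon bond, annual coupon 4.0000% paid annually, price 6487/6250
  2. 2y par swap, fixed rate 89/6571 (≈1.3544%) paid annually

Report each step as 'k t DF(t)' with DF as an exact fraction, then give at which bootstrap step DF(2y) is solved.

1 1 499/500
2 2 9733/10000
DF(2y) is solved at step 2

step 1 [1y] bond c/1=1/25: DF=(6487/6250 − 1/25·(0))/(1+1/25) = 499/500 ≈ 0.998000
step 2 [2y] swap r/1=89/6571: DF=(1 − 89/6571·(0.998000))/(1+89/6571) = 9733/10000 ≈ 0.973300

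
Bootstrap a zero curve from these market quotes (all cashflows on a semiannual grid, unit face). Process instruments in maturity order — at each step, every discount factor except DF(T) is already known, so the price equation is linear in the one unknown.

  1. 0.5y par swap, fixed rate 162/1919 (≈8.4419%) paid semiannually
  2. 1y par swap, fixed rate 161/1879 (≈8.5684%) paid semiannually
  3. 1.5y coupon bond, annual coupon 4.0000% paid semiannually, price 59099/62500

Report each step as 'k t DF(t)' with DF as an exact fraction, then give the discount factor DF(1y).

1 1/2 1919/2000
2 1 1839/2000
3 3/2 4451/5000
DF(1y) = 1839/2000 ≈ 0.919500

step 1 [0.5y] swap r/2=81/1919: DF=(1 − 81/1919·(0))/(1+81/1919) = 1919/2000 ≈ 0.959500
step 2 [1y] swap r/2=161/3758: DF=(1 − 161/3758·(0.959500))/(1+161/3758) = 1839/2000 ≈ 0.919500
step 3 [1.5y] bond c/2=1/50: DF=(59099/62500 − 1/50·(0.959500+0.919500))/(1+1/50) = 4451/5000 ≈ 0.890200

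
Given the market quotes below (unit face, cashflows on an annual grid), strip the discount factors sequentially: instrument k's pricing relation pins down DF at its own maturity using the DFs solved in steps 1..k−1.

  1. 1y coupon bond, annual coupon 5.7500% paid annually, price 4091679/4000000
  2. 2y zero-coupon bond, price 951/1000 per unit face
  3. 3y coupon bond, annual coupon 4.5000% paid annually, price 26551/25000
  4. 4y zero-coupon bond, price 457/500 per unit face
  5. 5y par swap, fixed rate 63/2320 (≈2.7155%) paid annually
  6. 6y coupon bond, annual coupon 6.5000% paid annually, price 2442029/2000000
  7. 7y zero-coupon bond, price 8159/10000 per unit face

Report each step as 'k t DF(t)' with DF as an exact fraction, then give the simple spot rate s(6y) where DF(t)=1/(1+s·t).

step 1 [1y] bond c/1=23/400: DF=(4091679/4000000 − 23/400·(0))/(1+23/400) = 9673/10000 ≈ 0.967300
step 2 [2y] zero: DF = P = 951/1000 ≈ 0.951000
step 3 [3y] bond c/1=9/200: DF=(26551/25000 − 9/200·(0.967300+0.951000))/(1+9/200) = 9337/10000 ≈ 0.933700
step 4 [4y] zero: DF = P = 457/500 ≈ 0.914000
step 5 [5y] swap r/1=63/2320: DF=(1 − 63/2320·(0.967300+0.951000+0.933700+0.914000))/(1+63/2320) = 437/500 ≈ 0.874000
step 6 [6y] bond c/1=13/200: DF=(2442029/2000000 − 13/200·(0.967300+0.951000+0.933700+0.914000+0.874000))/(1+13/200) = 8633/10000 ≈ 0.863300
step 7 [7y] zero: DF = P = 8159/10000 ≈ 0.815900

1 1 9673/10000
2 2 951/1000
3 3 9337/10000
4 4 457/500
5 5 437/500
6 6 8633/10000
7 7 8159/10000
s(6y) = (1/(8633/10000) − 1)/(6) = 1367/51798 ≈ 2.6391%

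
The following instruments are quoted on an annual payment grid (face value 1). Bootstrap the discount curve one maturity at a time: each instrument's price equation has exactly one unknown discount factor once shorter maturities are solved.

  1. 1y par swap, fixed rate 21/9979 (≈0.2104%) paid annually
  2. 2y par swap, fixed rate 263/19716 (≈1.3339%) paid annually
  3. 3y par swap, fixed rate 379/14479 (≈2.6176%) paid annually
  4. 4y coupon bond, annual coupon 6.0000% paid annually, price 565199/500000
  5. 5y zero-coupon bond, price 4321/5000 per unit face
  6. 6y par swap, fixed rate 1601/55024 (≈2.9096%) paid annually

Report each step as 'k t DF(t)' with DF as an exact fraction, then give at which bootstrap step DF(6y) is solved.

step 1 [1y] swap r/1=21/9979: DF=(1 − 21/9979·(0))/(1+21/9979) = 9979/10000 ≈ 0.997900
step 2 [2y] swap r/1=263/19716: DF=(1 − 263/19716·(0.997900))/(1+263/19716) = 9737/10000 ≈ 0.973700
step 3 [3y] swap r/1=379/14479: DF=(1 − 379/14479·(0.997900+0.973700))/(1+379/14479) = 4621/5000 ≈ 0.924200
step 4 [4y] bond c/1=3/50: DF=(565199/500000 − 3/50·(0.997900+0.973700+0.924200))/(1+3/50) = 361/400 ≈ 0.902500
step 5 [5y] zero: DF = P = 4321/5000 ≈ 0.864200
step 6 [6y] swap r/1=1601/55024: DF=(1 − 1601/55024·(0.997900+0.973700+0.924200+0.902500+0.864200))/(1+1601/55024) = 8399/10000 ≈ 0.839900

1 1 9979/10000
2 2 9737/10000
3 3 4621/5000
4 4 361/400
5 5 4321/5000
6 6 8399/10000
DF(6y) is solved at step 6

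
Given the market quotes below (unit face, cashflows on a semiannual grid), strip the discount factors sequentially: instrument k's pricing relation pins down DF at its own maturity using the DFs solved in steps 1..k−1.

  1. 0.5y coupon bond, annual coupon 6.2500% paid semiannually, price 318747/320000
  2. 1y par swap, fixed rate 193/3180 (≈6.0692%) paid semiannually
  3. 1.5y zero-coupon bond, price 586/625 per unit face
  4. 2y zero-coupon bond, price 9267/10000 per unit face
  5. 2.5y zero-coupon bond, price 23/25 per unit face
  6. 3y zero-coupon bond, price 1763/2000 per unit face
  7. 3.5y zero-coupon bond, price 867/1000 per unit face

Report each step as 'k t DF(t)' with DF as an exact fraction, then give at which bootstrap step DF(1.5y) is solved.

1 1/2 9659/10000
2 1 9421/10000
3 3/2 586/625
4 2 9267/10000
5 5/2 23/25
6 3 1763/2000
7 7/2 867/1000
DF(1.5y) is solved at step 3

step 1 [0.5y] bond c/2=1/32: DF=(318747/320000 − 1/32·(0))/(1+1/32) = 9659/10000 ≈ 0.965900
step 2 [1y] swap r/2=193/6360: DF=(1 − 193/6360·(0.965900))/(1+193/6360) = 9421/10000 ≈ 0.942100
step 3 [1.5y] zero: DF = P = 586/625 ≈ 0.937600
step 4 [2y] zero: DF = P = 9267/10000 ≈ 0.926700
step 5 [2.5y] zero: DF = P = 23/25 ≈ 0.920000
step 6 [3y] zero: DF = P = 1763/2000 ≈ 0.881500
step 7 [3.5y] zero: DF = P = 867/1000 ≈ 0.867000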